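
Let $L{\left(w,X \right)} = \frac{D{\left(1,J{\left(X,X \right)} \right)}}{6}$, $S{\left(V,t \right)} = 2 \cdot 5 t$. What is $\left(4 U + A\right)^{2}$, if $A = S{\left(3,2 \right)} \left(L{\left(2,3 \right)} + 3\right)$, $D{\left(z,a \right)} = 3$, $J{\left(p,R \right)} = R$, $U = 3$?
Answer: $6724$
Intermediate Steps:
$S{\left(V,t \right)} = 10 t$
$L{\left(w,X \right)} = \frac{1}{2}$ ($L{\left(w,X \right)} = \frac{3}{6} = 3 \cdot \frac{1}{6} = \frac{1}{2}$)
$A = 70$ ($A = 10 \cdot 2 \left(\frac{1}{2} + 3\right) = 20 \cdot \frac{7}{2} = 70$)
$\left(4 U + A\right)^{2} = \left(4 \cdot 3 + 70\right)^{2} = \left(12 + 70\right)^{2} = 82^{2} = 6724$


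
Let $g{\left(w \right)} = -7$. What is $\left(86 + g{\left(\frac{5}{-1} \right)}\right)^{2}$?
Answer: $6241$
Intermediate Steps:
$\left(86 + g{\left(\frac{5}{-1} \right)}\right)^{2} = \left(86 - 7\right)^{2} = 79^{2} = 6241$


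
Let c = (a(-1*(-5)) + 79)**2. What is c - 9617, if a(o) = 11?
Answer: -1517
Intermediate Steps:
c = 8100 (c = (11 + 79)**2 = 90**2 = 8100)
c - 9617 = 8100 - 9617 = -1517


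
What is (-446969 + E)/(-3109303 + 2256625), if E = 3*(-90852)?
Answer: 719525/852678 ≈ 0.84384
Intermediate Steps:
E = -272556
(-446969 + E)/(-3109303 + 2256625) = (-446969 - 272556)/(-3109303 + 2256625) = -719525/(-852678) = -719525*(-1/852678) = 719525/852678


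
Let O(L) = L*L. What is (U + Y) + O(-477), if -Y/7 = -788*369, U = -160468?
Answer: 2102465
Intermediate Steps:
O(L) = L**2
Y = 2035404 (Y = -(-5516)*369 = -7*(-290772) = 2035404)
(U + Y) + O(-477) = (-160468 + 2035404) + (-477)**2 = 1874936 + 227529 = 2102465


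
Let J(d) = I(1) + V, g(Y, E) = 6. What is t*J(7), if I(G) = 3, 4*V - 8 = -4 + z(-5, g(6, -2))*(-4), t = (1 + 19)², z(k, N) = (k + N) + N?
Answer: -1200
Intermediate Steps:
z(k, N) = k + 2*N (z(k, N) = (N + k) + N = k + 2*N)
t = 400 (t = 20² = 400)
V = -6 (V = 2 + (-4 + (-5 + 2*6)*(-4))/4 = 2 + (-4 + (-5 + 12)*(-4))/4 = 2 + (-4 + 7*(-4))/4 = 2 + (-4 - 28)/4 = 2 + (¼)*(-32) = 2 - 8 = -6)
J(d) = -3 (J(d) = 3 - 6 = -3)
t*J(7) = 400*(-3) = -1200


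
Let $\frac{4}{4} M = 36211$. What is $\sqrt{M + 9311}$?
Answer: $9 \sqrt{562} \approx 213.36$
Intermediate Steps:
$M = 36211$
$\sqrt{M + 9311} = \sqrt{36211 + 9311} = \sqrt{45522} = 9 \sqrt{562}$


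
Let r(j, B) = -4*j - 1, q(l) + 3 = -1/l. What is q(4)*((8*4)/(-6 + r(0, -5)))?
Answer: 104/7 ≈ 14.857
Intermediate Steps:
q(l) = -3 - 1/l
r(j, B) = -1 - 4*j
q(4)*((8*4)/(-6 + r(0, -5))) = (-3 - 1/4)*((8*4)/(-6 + (-1 - 4*0))) = (-3 - 1*¼)*(32/(-6 + (-1 + 0))) = (-3 - ¼)*(32/(-6 - 1)) = -104/(-7) = -104*(-1)/7 = -13/4*(-32/7) = 104/7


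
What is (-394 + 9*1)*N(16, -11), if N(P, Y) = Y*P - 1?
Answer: 68145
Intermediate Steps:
N(P, Y) = -1 + P*Y (N(P, Y) = P*Y - 1 = -1 + P*Y)
(-394 + 9*1)*N(16, -11) = (-394 + 9*1)*(-1 + 16*(-11)) = (-394 + 9)*(-1 - 176) = -385*(-177) = 68145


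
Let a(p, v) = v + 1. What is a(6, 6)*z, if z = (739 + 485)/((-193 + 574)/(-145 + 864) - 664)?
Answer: -6160392/477035 ≈ -12.914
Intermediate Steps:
z = -880056/477035 (z = 1224/(381/719 - 664) = 1224/(-477035/719) = 1224*(-719/477035) = -880056/477035 ≈ -1.8448)
a(p, v) = 1 + v
a(6, 6)*z = (1 + 6)*(-880056/477035) = 7*(-880056/477035) = -6160392/477035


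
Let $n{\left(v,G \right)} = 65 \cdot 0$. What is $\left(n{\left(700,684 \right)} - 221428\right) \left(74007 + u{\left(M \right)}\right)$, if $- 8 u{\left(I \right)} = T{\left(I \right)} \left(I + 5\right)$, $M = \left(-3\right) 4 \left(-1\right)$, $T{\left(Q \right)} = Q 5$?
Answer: $-16358989926$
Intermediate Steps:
$T{\left(Q \right)} = 5 Q$
$n{\left(v,G \right)} = 0$
$M = 12$ ($M = \left(-12\right) \left(-1\right) = 12$)
$u{\left(I \right)} = - \frac{5 I \left(5 + I\right)}{8}$ ($u{\left(I \right)} = - \frac{5 I \left(I + 5\right)}{8} = - \frac{5 I \left(5 + I\right)}{8}$)
$\left(n{\left(700,684 \right)} - 221428\right) \left(74007 + u{\left(M \right)}\right) = \left(0 - 221428\right) \left(74007 - \frac{15 \left(5 + 12\right)}{2}\right) = - 221428 \left(74007 - \frac{15}{2} \cdot 17\right) = - 221428 \left(74007 - \frac{255}{2}\right) = \left(-221428\right) \frac{147759}{2} = -16358989926$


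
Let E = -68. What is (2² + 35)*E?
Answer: -2652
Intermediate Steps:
(2² + 35)*E = (2² + 35)*(-68) = (4 + 35)*(-68) = 39*(-68) = -2652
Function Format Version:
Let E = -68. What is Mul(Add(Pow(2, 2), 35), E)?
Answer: -2652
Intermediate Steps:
Mul(Add(Pow(2, 2), 35), E) = Mul(Add(Pow(2, 2), 35), -68) = Mul(Add(4, 35), -68) = Mul(39, -68) = -2652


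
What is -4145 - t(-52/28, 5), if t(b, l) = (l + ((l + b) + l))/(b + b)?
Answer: -53839/13 ≈ -4141.5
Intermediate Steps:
t(b, l) = (b + 3*l)/(2*b) (t(b, l) = (l + ((b + l) + l))/((2*b)) = (l + (b + 2*l))*(1/(2*b)) = (b + 3*l)*(1/(2*b)) = (b + 3*l)/(2*b))
-4145 - t(-52/28, 5) = -4145 - (-52/28 + 3*5)/(2*((-52/28))) = -4145 - (-52*1/28 + 15)/(2*((-52*1/28))) = -4145 - (-13/7 + 15)/(2*(-13/7)) = -4145 - (-7)*92/(2*13*7) = -4145 - 1*(-46/13) = -4145 + 46/13 = -53839/13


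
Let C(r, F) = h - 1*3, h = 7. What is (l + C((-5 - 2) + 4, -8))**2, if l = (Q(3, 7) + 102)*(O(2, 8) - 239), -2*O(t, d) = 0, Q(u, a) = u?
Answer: 629558281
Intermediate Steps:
C(r, F) = 4 (C(r, F) = 7 - 1*3 = 7 - 3 = 4)
O(t, d) = 0 (O(t, d) = -1/2*0 = 0)
l = -25095 (l = (3 + 102)*(0 - 239) = 105*(-239) = -25095)
(l + C((-5 - 2) + 4, -8))**2 = (-25095 + 4)**2 = (-25091)**2 = 629558281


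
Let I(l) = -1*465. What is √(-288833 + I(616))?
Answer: I*√289298 ≈ 537.86*I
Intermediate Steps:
I(l) = -465
√(-288833 + I(616)) = √(-288833 - 465) = √(-289298) = I*√289298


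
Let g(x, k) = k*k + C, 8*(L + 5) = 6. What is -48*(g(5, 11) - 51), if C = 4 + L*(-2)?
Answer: -3960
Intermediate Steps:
L = -17/4 (L = -5 + (⅛)*6 = -5 + ¾ = -17/4 ≈ -4.2500)
C = 25/2 (C = 4 - 17/4*(-2) = 4 + 17/2 = 25/2 ≈ 12.500)
g(x, k) = 25/2 + k² (g(x, k) = k*k + 25/2 = k² + 25/2 = 25/2 + k²)
-48*(g(5, 11) - 51) = -48*((25/2 + 11²) - 51) = -48*((25/2 + 121) - 51) = -48*(267/2 - 51) = -48*165/2 = -1*3960 = -3960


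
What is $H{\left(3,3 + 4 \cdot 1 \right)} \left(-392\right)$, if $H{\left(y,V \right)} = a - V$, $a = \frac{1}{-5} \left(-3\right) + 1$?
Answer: $\frac{10584}{5} \approx 2116.8$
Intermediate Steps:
$a = \frac{8}{5}$ ($a = \left(- \frac{1}{5}\right) \left(-3\right) + 1 = \frac{3}{5} + 1 = \frac{8}{5} \approx 1.6$)
$H{\left(y,V \right)} = \frac{8}{5} - V$
$H{\left(3,3 + 4 \cdot 1 \right)} \left(-392\right) = \left(\frac{8}{5} - \left(3 + 4 \cdot 1\right)\right) \left(-392\right) = \left(\frac{8}{5} - \left(3 + 4\right)\right) \left(-392\right) = \left(\frac{8}{5} - 7\right) \left(-392\right) = \left(- \frac{27}{5}\right) \left(-392\right) = \frac{10584}{5}$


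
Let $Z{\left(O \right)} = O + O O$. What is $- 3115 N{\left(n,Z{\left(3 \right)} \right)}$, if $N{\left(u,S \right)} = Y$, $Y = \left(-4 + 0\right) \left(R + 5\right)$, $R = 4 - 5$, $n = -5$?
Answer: $49840$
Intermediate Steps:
$R = -1$
$Z{\left(O \right)} = O + O^{2}$
$Y = -16$ ($Y = \left(-4 + 0\right) \left(-1 + 5\right) = \left(-4\right) 4 = -16$)
$N{\left(u,S \right)} = -16$
$- 3115 N{\left(n,Z{\left(3 \right)} \right)} = \left(-3115\right) \left(-16\right) = 49840$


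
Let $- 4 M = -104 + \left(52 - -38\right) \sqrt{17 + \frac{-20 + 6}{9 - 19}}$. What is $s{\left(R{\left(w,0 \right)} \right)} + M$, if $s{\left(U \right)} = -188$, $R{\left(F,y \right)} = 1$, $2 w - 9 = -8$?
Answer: $-162 - 9 \sqrt{115} \approx -258.51$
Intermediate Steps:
$w = \frac{1}{2}$ ($w = \frac{9}{2} + \frac{1}{2} \left(-8\right) = \frac{9}{2} - 4 = \frac{1}{2} \approx 0.5$)
$M = 26 - 9 \sqrt{115}$ ($M = - \frac{-104 + \left(52 - -38\right) \sqrt{17 + \frac{-20 + 6}{9 - 19}}}{4} = - \frac{-104 + \left(52 + 38\right) \sqrt{17 - \frac{14}{-10}}}{4} = - \frac{-104 + 90 \sqrt{17 - - \frac{7}{5}}}{4} = - \frac{-104 + 90 \sqrt{17 + \frac{7}{5}}}{4} = - \frac{-104 + 90 \sqrt{\frac{92}{5}}}{4} = - \frac{-104 + 90 \frac{2 \sqrt{115}}{5}}{4} = - \frac{-104 + 36 \sqrt{115}}{4} = 26 - 9 \sqrt{115} \approx -70.514$)
$s{\left(R{\left(w,0 \right)} \right)} + M = -188 + \left(26 - 9 \sqrt{115}\right) = -162 - 9 \sqrt{115}$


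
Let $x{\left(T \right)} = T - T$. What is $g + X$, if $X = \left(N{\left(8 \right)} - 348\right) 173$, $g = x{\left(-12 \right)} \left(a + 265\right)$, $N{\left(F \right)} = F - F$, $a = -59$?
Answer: $-60204$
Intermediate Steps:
$x{\left(T \right)} = 0$
$N{\left(F \right)} = 0$
$g = 0$ ($g = 0 \left(-59 + 265\right) = 0 \cdot 206 = 0$)
$X = -60204$ ($X = \left(0 - 348\right) 173 = \left(-348\right) 173 = -60204$)
$g + X = 0 - 60204 = -60204$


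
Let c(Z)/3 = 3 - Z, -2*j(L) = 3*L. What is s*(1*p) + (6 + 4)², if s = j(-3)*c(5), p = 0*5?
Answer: 100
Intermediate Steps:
j(L) = -3*L/2
c(Z) = 9 - 3*Z (c(Z) = 3*(3 - Z) = 9 - 3*Z)
p = 0
s = -27 (s = (-3/2*(-3))*(9 - 3*5) = 9*(9 - 15)/2 = (9/2)*(-6) = -27)
s*(1*p) + (6 + 4)² = -27*0 + (6 + 4)² = -27*0 + 10² = 0 + 100 = 100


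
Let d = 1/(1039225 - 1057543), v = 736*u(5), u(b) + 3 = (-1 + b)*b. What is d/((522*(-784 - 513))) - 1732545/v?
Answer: -5371716275668507/38793170763936 ≈ -138.47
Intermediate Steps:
u(b) = -3 + b*(-1 + b) (u(b) = -3 + (-1 + b)*b = -3 + b*(-1 + b))
v = 12512 (v = 736*(-3 + 5**2 - 1*5) = 736*(-3 + 25 - 5) = 736*17 = 12512)
d = -1/18318 (d = 1/(-18318) = -1/18318 ≈ -5.4591e-5)
d/((522*(-784 - 513))) - 1732545/v = -1/(522*(-784 - 513))/18318 - 1732545/12512 = -1/(18318*(522*(-1297))) - 1732545*1/12512 = -1/18318/(-677034) - 1732545/12512 = -1/18318*(-1/677034) - 1732545/12512 = 1/12401908812 - 1732545/12512 = -5371716275668507/38793170763936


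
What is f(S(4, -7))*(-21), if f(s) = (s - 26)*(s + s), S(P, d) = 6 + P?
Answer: 6720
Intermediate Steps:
f(s) = 2*s*(-26 + s) (f(s) = (-26 + s)*(2*s) = 2*s*(-26 + s))
f(S(4, -7))*(-21) = (2*(6 + 4)*(-26 + (6 + 4)))*(-21) = (2*10*(-26 + 10))*(-21) = (2*10*(-16))*(-21) = -320*(-21) = 6720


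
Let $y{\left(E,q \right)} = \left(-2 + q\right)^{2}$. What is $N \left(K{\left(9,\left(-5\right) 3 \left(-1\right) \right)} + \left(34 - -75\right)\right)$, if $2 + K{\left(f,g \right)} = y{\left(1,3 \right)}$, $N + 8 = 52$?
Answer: $4752$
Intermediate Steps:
$N = 44$ ($N = -8 + 52 = 44$)
$K{\left(f,g \right)} = -1$ ($K{\left(f,g \right)} = -2 + \left(-2 + 3\right)^{2} = -2 + 1^{2} = -2 + 1 = -1$)
$N \left(K{\left(9,\left(-5\right) 3 \left(-1\right) \right)} + \left(34 - -75\right)\right) = 44 \left(-1 + \left(34 - -75\right)\right) = 44 \left(-1 + \left(34 + 75\right)\right) = 44 \left(-1 + 109\right) = 44 \cdot 108 = 4752$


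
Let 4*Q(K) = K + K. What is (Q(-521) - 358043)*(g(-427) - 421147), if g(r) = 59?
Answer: 150877304208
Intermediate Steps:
Q(K) = K/2 (Q(K) = (K + K)/4 = (2*K)/4 = K/2)
(Q(-521) - 358043)*(g(-427) - 421147) = ((½)*(-521) - 358043)*(59 - 421147) = (-521/2 - 358043)*(-421088) = -716607/2*(-421088) = 150877304208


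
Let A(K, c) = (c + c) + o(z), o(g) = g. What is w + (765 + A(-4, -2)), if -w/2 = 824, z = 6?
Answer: -881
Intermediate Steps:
A(K, c) = 6 + 2*c (A(K, c) = (c + c) + 6 = 2*c + 6 = 6 + 2*c)
w = -1648 (w = -2*824 = -1648)
w + (765 + A(-4, -2)) = -1648 + (765 + (6 + 2*(-2))) = -1648 + (765 + (6 - 4)) = -1648 + (765 + 2) = -1648 + 767 = -881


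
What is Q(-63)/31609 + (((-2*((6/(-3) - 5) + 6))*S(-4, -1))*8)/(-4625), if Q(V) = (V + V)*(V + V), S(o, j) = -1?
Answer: 73932244/146191625 ≈ 0.50572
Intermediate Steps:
Q(V) = 4*V² (Q(V) = (2*V)*(2*V) = 4*V²)
Q(-63)/31609 + (((-2*((6/(-3) - 5) + 6))*S(-4, -1))*8)/(-4625) = (4*(-63)²)/31609 + ((-2*((6/(-3) - 5) + 6)*(-1))*8)/(-4625) = (4*3969)*(1/31609) + ((-2*((6*(-⅓) - 5) + 6)*(-1))*8)*(-1/4625) = 15876*(1/31609) + ((-2*((-2 - 5) + 6)*(-1))*8)*(-1/4625) = 15876/31609 + ((-2*(-7 + 6)*(-1))*8)*(-1/4625) = 15876/31609 + ((-2*(-1)*(-1))*8)*(-1/4625) = 15876/31609 + ((2*(-1))*8)*(-1/4625) = 15876/31609 - 2*8*(-1/4625) = 15876/31609 - 16*(-1/4625) = 15876/31609 + 16/4625 = 73932244/146191625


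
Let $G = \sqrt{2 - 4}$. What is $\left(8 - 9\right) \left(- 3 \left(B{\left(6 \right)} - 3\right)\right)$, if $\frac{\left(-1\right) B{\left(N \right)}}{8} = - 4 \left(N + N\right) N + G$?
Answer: $6903 - 24 i \sqrt{2} \approx 6903.0 - 33.941 i$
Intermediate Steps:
$G = i \sqrt{2}$ ($G = \sqrt{-2} = i \sqrt{2} \approx 1.4142 i$)
$B{\left(N \right)} = 64 N^{2} - 8 i \sqrt{2}$ ($B{\left(N \right)} = - 8 \left(- 4 \left(N + N\right) N + i \sqrt{2}\right) = - 8 \left(- 4 \cdot 2 N N + i \sqrt{2}\right) = - 8 \left(- 8 N N + i \sqrt{2}\right) = - 8 \left(- 8 N^{2} + i \sqrt{2}\right) = 64 N^{2} - 8 i \sqrt{2}$)
$\left(8 - 9\right) \left(- 3 \left(B{\left(6 \right)} - 3\right)\right) = \left(8 - 9\right) \left(- 3 \left(\left(64 \cdot 6^{2} - 8 i \sqrt{2}\right) - 3\right)\right) = - \left(-3\right) \left(\left(64 \cdot 36 - 8 i \sqrt{2}\right) - 3\right) = - \left(-3\right) \left(\left(2304 - 8 i \sqrt{2}\right) - 3\right) = - \left(-3\right) \left(2301 - 8 i \sqrt{2}\right) = - (-6903 + 24 i \sqrt{2}) = 6903 - 24 i \sqrt{2}$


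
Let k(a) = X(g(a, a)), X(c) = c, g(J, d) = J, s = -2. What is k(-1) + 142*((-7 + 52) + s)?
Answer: 6105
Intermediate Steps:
k(a) = a
k(-1) + 142*((-7 + 52) + s) = -1 + 142*((-7 + 52) - 2) = -1 + 142*(45 - 2) = -1 + 142*43 = -1 + 6106 = 6105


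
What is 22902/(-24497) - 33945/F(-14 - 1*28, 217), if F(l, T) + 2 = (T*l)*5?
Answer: -19285389/101488844 ≈ -0.19002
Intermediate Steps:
F(l, T) = -2 + 5*T*l (F(l, T) = -2 + (T*l)*5 = -2 + 5*T*l)
22902/(-24497) - 33945/F(-14 - 1*28, 217) = 22902/(-24497) - 33945/(-2 + 5*217*(-14 - 1*28)) = 22902*(-1/24497) - 33945/(-2 + 5*217*(-14 - 28)) = -2082/2227 - 33945/(-2 + 5*217*(-42)) = -2082/2227 - 33945/(-2 - 45570) = -2082/2227 - 33945/(-45572) = -2082/2227 - 33945*(-1/45572) = -2082/2227 + 33945/45572 = -19285389/101488844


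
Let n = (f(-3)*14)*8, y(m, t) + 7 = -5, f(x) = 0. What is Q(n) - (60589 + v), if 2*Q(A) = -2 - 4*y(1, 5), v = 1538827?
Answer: -1599393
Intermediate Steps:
y(m, t) = -12 (y(m, t) = -7 - 5 = -12)
n = 0 (n = (0*14)*8 = 0*8 = 0)
Q(A) = 23 (Q(A) = (-2 - 4*(-12))/2 = (-2 + 48)/2 = (½)*46 = 23)
Q(n) - (60589 + v) = 23 - (60589 + 1538827) = 23 - 1*1599416 = 23 - 1599416 = -1599393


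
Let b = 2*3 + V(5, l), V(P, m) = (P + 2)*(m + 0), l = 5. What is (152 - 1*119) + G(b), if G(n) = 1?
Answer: 34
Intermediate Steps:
V(P, m) = m*(2 + P) (V(P, m) = (2 + P)*m = m*(2 + P))
b = 41 (b = 2*3 + 5*(2 + 5) = 6 + 5*7 = 6 + 35 = 41)
(152 - 1*119) + G(b) = (152 - 1*119) + 1 = (152 - 119) + 1 = 33 + 1 = 34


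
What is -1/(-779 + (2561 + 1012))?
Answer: -1/2794 ≈ -0.00035791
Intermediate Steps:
-1/(-779 + (2561 + 1012)) = -1/(-779 + 3573) = -1/2794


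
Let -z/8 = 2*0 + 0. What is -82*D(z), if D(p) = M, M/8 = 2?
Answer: -1312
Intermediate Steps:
M = 16 (M = 8*2 = 16)
z = 0 (z = -8*(2*0 + 0) = -8*(0 + 0) = -8*0 = 0)
D(p) = 16
-82*D(z) = -82*16 = -1312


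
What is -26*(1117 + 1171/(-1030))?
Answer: -14941407/515 ≈ -29012.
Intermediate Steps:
-26*(1117 + 1171/(-1030)) = -26*(1117 + 1171*(-1/1030)) = -26*(1117 - 1171/1030) = -26*1149339/1030 = -14941407/515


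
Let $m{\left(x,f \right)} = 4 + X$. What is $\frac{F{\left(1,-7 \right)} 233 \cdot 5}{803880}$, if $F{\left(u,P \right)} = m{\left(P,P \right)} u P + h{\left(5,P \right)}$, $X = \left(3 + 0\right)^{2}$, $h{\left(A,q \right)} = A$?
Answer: $- \frac{10019}{80388} \approx -0.12463$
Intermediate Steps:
$X = 9$ ($X = 3^{2} = 9$)
$m{\left(x,f \right)} = 13$ ($m{\left(x,f \right)} = 4 + 9 = 13$)
$F{\left(u,P \right)} = 5 + 13 P u$ ($F{\left(u,P \right)} = 13 u P + 5 = 13 P u + 5 = 5 + 13 P u$)
$\frac{F{\left(1,-7 \right)} 233 \cdot 5}{803880} = \frac{\left(5 + 13 \left(-7\right) 1\right) 233 \cdot 5}{803880} = \left(5 - 91\right) 1165 \cdot \frac{1}{803880} = \left(-86\right) 1165 \cdot \frac{1}{803880} = \left(-100190\right) \frac{1}{803880} = - \frac{10019}{80388}$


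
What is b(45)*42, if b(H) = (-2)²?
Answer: 168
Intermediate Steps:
b(H) = 4
b(45)*42 = 4*42 = 168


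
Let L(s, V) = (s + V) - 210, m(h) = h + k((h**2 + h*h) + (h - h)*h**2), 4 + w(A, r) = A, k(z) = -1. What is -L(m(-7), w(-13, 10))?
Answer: 235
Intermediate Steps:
w(A, r) = -4 + A
m(h) = -1 + h (m(h) = h - 1 = -1 + h)
L(s, V) = -210 + V + s (L(s, V) = (V + s) - 210 = -210 + V + s)
-L(m(-7), w(-13, 10)) = -(-210 + (-4 - 13) + (-1 - 7)) = -(-210 - 17 - 8) = -1*(-235) = 235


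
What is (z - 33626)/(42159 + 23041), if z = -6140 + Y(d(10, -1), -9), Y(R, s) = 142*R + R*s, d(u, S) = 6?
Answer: -4871/8150 ≈ -0.59767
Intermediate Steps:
z = -5342 (z = -6140 + 6*(142 - 9) = -6140 + 6*133 = -6140 + 798 = -5342)
(z - 33626)/(42159 + 23041) = (-5342 - 33626)/(42159 + 23041) = -38968/65200 = -38968*1/65200 = -4871/8150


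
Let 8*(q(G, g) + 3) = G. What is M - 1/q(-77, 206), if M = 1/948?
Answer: 7685/95748 ≈ 0.080263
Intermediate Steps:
q(G, g) = -3 + G/8
M = 1/948 ≈ 0.0010549
M - 1/q(-77, 206) = 1/948 - 1/(-3 + (⅛)*(-77)) = 1/948 - 1/(-3 - 77/8) = 1/948 - 1/(-101/8) = 1/948 - 1*(-8/101) = 1/948 + 8/101 = 7685/95748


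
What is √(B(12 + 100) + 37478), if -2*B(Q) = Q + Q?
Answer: √37366 ≈ 193.30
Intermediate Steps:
B(Q) = -Q (B(Q) = -(Q + Q)/2 = -Q)
√(B(12 + 100) + 37478) = √(-(12 + 100) + 37478) = √(-1*112 + 37478) = √(-112 + 37478) = √37366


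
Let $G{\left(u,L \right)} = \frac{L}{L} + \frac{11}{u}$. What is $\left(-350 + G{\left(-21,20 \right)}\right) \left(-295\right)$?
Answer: $\frac{2165300}{21} \approx 1.0311 \cdot 10^{5}$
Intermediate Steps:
$G{\left(u,L \right)} = 1 + \frac{11}{u}$
$\left(-350 + G{\left(-21,20 \right)}\right) \left(-295\right) = \left(-350 + \frac{11 - 21}{-21}\right) \left(-295\right) = \left(-350 - - \frac{10}{21}\right) \left(-295\right) = \left(-350 + \frac{10}{21}\right) \left(-295\right) = \left(- \frac{7340}{21}\right) \left(-295\right) = \frac{2165300}{21}$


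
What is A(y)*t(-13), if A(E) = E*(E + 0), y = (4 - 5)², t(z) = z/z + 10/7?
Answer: 17/7 ≈ 2.4286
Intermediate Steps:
t(z) = 17/7 (t(z) = 1 + 10*(⅐) = 1 + 10/7 = 17/7)
y = 1 (y = (-1)² = 1)
A(E) = E² (A(E) = E*E = E²)
A(y)*t(-13) = 1²*(17/7) = 1*(17/7) = 17/7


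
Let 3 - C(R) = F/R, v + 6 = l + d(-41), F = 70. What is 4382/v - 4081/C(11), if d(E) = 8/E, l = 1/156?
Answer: 739911389/1464571 ≈ 505.21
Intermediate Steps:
l = 1/156 ≈ 0.0064103
v = -39583/6396 (v = -6 + (1/156 + 8/(-41)) = -6 + (1/156 + 8*(-1/41)) = -6 + (1/156 - 8/41) = -6 - 1207/6396 = -39583/6396 ≈ -6.1887)
C(R) = 3 - 70/R
4382/v - 4081/C(11) = 4382/(-39583/6396) - 4081/(3 - 70/11) = 4382*(-6396/39583) - 4081/(3 - 70*1/11) = -28027272/39583 - 4081/(3 - 70/11) = -28027272/39583 - 4081/(-37/11) = -28027272/39583 - 4081*(-11/37) = -28027272/39583 + 44891/37 = 739911389/1464571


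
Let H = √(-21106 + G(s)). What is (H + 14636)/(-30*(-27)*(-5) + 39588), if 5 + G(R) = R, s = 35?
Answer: 7318/17769 + I*√5269/17769 ≈ 0.41184 + 0.0040851*I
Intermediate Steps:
G(R) = -5 + R
H = 2*I*√5269 (H = √(-21106 + (-5 + 35)) = √(-21106 + 30) = √(-21076) = 2*I*√5269 ≈ 145.18*I)
(H + 14636)/(-30*(-27)*(-5) + 39588) = (2*I*√5269 + 14636)/(-30*(-27)*(-5) + 39588) = (14636 + 2*I*√5269)/(810*(-5) + 39588) = (14636 + 2*I*√5269)/(-4050 + 39588) = (14636 + 2*I*√5269)/35538 = (14636 + 2*I*√5269)*(1/35538) = 7318/17769 + I*√5269/17769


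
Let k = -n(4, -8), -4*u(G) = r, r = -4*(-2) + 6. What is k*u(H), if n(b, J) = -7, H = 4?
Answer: -49/2 ≈ -24.500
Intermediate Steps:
r = 14 (r = 8 + 6 = 14)
u(G) = -7/2 (u(G) = -¼*14 = -7/2)
k = 7 (k = -1*(-7) = 7)
k*u(H) = 7*(-7/2) = -49/2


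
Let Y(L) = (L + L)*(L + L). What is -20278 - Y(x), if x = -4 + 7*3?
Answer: -21434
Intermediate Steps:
x = 17 (x = -4 + 21 = 17)
Y(L) = 4*L² (Y(L) = (2*L)*(2*L) = 4*L²)
-20278 - Y(x) = -20278 - 4*17² = -20278 - 4*289 = -20278 - 1*1156 = -20278 - 1156 = -21434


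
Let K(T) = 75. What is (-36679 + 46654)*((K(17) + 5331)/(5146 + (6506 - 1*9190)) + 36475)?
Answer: 447911694300/1231 ≈ 3.6386e+8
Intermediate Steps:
(-36679 + 46654)*((K(17) + 5331)/(5146 + (6506 - 1*9190)) + 36475) = (-36679 + 46654)*((75 + 5331)/(5146 + (6506 - 1*9190)) + 36475) = 9975*(5406/(5146 + (6506 - 9190)) + 36475) = 9975*(5406/(5146 - 2684) + 36475) = 9975*(5406/2462 + 36475) = 9975*(5406*(1/2462) + 36475) = 9975*(2703/1231 + 36475) = 9975*(44903428/1231) = 447911694300/1231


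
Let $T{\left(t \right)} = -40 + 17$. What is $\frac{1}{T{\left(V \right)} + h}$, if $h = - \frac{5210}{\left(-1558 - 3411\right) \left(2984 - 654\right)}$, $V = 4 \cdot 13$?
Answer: $- \frac{1157777}{26628350} \approx -0.043479$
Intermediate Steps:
$V = 52$
$T{\left(t \right)} = -23$
$h = \frac{521}{1157777}$ ($h = - \frac{5210}{\left(-4969\right) 2330} = - \frac{5210}{-11577770} = \left(-5210\right) \left(- \frac{1}{11577770}\right) = \frac{521}{1157777} \approx 0.00045$)
$\frac{1}{T{\left(V \right)} + h} = \frac{1}{-23 + \frac{521}{1157777}} = \frac{1}{- \frac{26628350}{1157777}} = - \frac{1157777}{26628350}$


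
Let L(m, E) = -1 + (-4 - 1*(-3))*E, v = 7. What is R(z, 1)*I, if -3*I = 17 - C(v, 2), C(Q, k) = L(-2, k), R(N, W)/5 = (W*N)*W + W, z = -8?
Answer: 700/3 ≈ 233.33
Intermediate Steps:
L(m, E) = -1 - E (L(m, E) = -1 + (-4 + 3)*E = -1 - E)
R(N, W) = 5*W + 5*N*W² (R(N, W) = 5*((W*N)*W + W) = 5*((N*W)*W + W) = 5*(N*W² + W) = 5*(W + N*W²) = 5*W + 5*N*W²)
C(Q, k) = -1 - k
I = -20/3 (I = -(17 - (-1 - 1*2))/3 = -(17 - (-1 - 2))/3 = -(17 - 1*(-3))/3 = -(17 + 3)/3 = -⅓*20 = -20/3 ≈ -6.6667)
R(z, 1)*I = (5*1*(1 - 8*1))*(-20/3) = (5*1*(1 - 8))*(-20/3) = (5*1*(-7))*(-20/3) = -35*(-20/3) = 700/3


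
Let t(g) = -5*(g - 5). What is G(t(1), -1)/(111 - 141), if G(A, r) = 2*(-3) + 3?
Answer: ⅒ ≈ 0.10000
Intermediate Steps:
t(g) = 25 - 5*g (t(g) = -5*(-5 + g) = 25 - 5*g)
G(A, r) = -3 (G(A, r) = -6 + 3 = -3)
G(t(1), -1)/(111 - 141) = -3/(111 - 141) = -3/(-30) = -1/30*(-3) = ⅒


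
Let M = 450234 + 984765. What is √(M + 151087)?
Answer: √1586086 ≈ 1259.4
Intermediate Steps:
M = 1434999
√(M + 151087) = √(1434999 + 151087) = √1586086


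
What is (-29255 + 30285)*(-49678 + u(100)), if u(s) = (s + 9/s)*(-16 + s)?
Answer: -212542766/5 ≈ -4.2509e+7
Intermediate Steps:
u(s) = (-16 + s)*(s + 9/s)
(-29255 + 30285)*(-49678 + u(100)) = (-29255 + 30285)*(-49678 + (9 + 100² - 144/100 - 16*100)) = 1030*(-49678 + (9 + 10000 - 144*1/100 - 1600)) = 1030*(-49678 + (9 + 10000 - 36/25 - 1600)) = 1030*(-49678 + 210189/25) = 1030*(-1031761/25) = -212542766/5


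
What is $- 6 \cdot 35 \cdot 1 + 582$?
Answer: $372$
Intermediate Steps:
$- 6 \cdot 35 \cdot 1 + 582 = \left(-6\right) 35 + 582 = -210 + 582 = 372$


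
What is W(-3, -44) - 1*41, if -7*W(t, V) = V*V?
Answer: -2223/7 ≈ -317.57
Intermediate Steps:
W(t, V) = -V²/7 (W(t, V) = -V*V/7 = -V²/7)
W(-3, -44) - 1*41 = -⅐*(-44)² - 1*41 = -⅐*1936 - 41 = -1936/7 - 41 = -2223/7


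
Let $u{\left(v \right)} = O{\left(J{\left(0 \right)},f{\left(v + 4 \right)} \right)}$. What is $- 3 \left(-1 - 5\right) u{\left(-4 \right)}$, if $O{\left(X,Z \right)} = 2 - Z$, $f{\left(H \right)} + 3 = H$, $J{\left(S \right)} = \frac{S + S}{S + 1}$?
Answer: $90$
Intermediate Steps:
$J{\left(S \right)} = \frac{2 S}{1 + S}$
$f{\left(H \right)} = -3 + H$
$u{\left(v \right)} = 1 - v$ ($u{\left(v \right)} = 2 - \left(-3 + \left(v + 4\right)\right) = 2 - \left(-3 + \left(4 + v\right)\right) = 2 - \left(1 + v\right) = 1 - v$)
$- 3 \left(-1 - 5\right) u{\left(-4 \right)} = - 3 \left(-1 - 5\right) \left(1 - -4\right) = \left(-3\right) \left(-6\right) \left(1 + 4\right) = 18 \cdot 5 = 90$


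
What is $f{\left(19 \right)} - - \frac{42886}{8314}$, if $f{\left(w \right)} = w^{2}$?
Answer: $\frac{1522120}{4157} \approx 366.16$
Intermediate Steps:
$f{\left(19 \right)} - - \frac{42886}{8314} = 19^{2} - - \frac{42886}{8314} = 361 - \left(-42886\right) \frac{1}{8314} = 361 - - \frac{21443}{4157} = 361 + \frac{21443}{4157} = \frac{1522120}{4157}$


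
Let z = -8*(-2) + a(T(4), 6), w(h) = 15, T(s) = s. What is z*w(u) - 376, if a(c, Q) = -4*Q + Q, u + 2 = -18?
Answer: -406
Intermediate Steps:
u = -20 (u = -2 - 18 = -20)
a(c, Q) = -3*Q
z = -2 (z = -8*(-2) - 3*6 = 16 - 18 = -2)
z*w(u) - 376 = -2*15 - 376 = -30 - 376 = -406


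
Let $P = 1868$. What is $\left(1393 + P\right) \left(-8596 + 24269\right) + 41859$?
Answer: $51151512$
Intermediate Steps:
$\left(1393 + P\right) \left(-8596 + 24269\right) + 41859 = \left(1393 + 1868\right) \left(-8596 + 24269\right) + 41859 = 3261 \cdot 15673 + 41859 = 51109653 + 41859 = 51151512$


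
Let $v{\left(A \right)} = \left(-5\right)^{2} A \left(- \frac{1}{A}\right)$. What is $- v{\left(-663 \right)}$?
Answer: $25$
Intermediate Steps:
$v{\left(A \right)} = -25$ ($v{\left(A \right)} = 25 A \left(- \frac{1}{A}\right) = -25$)
$- v{\left(-663 \right)} = \left(-1\right) \left(-25\right) = 25$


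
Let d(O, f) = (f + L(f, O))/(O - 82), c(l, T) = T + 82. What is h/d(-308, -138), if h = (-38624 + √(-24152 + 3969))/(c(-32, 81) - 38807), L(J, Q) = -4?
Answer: 26520/9661 - 195*I*√20183/2743724 ≈ 2.7451 - 0.010097*I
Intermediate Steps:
c(l, T) = 82 + T
d(O, f) = (-4 + f)/(-82 + O) (d(O, f) = (f - 4)/(O - 82) = (-4 + f)/(-82 + O))
h = 9656/9661 - I*√20183/38644 (h = (-38624 + √(-24152 + 3969))/((82 + 81) - 38807) = (-38624 + √(-20183))/(163 - 38807) = (-38624 + I*√20183)/(-38644) = (-38624 + I*√20183)*(-1/38644) = 9656/9661 - I*√20183/38644 ≈ 0.99948 - 0.0036763*I)
h/d(-308, -138) = (9656/9661 - I*√20183/38644)/(((-4 - 138)/(-82 - 308))) = (9656/9661 - I*√20183/38644)/((-142/(-390))) = (9656/9661 - I*√20183/38644)/((-1/390*(-142))) = (9656/9661 - I*√20183/38644)/(71/195) = (9656/9661 - I*√20183/38644)*(195/71) = 26520/9661 - 195*I*√20183/2743724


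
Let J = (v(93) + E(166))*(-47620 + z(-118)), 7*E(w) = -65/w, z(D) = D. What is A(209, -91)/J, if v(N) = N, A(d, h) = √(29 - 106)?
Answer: -581*I*√77/2577875869 ≈ -1.9777e-6*I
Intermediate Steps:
A(d, h) = I*√77 (A(d, h) = √(-77) = I*√77)
E(w) = -65/(7*w) (E(w) = (-65/w)/7 = -65/(7*w))
J = -2577875869/581 (J = (93 - 65/7/166)*(-47620 - 118) = (93 - 65/7*1/166)*(-47738) = (93 - 65/1162)*(-47738) = (108001/1162)*(-47738) = -2577875869/581 ≈ -4.4370e+6)
A(209, -91)/J = (I*√77)/(-2577875869/581) = (I*√77)*(-581/2577875869) = -581*I*√77/2577875869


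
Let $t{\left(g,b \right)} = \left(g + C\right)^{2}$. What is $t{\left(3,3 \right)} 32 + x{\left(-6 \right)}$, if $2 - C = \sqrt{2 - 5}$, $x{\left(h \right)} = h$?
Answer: $698 - 320 i \sqrt{3} \approx 698.0 - 554.26 i$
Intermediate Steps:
$C = 2 - i \sqrt{3}$ ($C = 2 - \sqrt{2 - 5} = 2 - \sqrt{-3} = 2 - i \sqrt{3} \approx 2.0 - 1.732 i$)
$t{\left(g,b \right)} = \left(2 + g - i \sqrt{3}\right)^{2}$ ($t{\left(g,b \right)} = \left(g + \left(2 - i \sqrt{3}\right)\right)^{2} = \left(2 + g - i \sqrt{3}\right)^{2}$)
$t{\left(3,3 \right)} 32 + x{\left(-6 \right)} = \left(2 + 3 - i \sqrt{3}\right)^{2} \cdot 32 - 6 = \left(5 - i \sqrt{3}\right)^{2} \cdot 32 - 6 = 32 \left(5 - i \sqrt{3}\right)^{2} - 6 = -6 + 32 \left(5 - i \sqrt{3}\right)^{2}$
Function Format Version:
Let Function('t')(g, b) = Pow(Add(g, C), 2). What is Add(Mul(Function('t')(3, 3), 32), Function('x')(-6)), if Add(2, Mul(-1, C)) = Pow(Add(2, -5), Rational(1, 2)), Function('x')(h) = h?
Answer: Add(698, Mul(-320, I, Pow(3, Rational(1, 2)))) ≈ Add(698.00, Mul(-554.26, I))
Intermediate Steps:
C = Add(2, Mul(-1, I, Pow(3, Rational(1, 2)))) (C = Add(2, Mul(-1, Pow(Add(2, -5), Rational(1, 2)))) = Add(2, Mul(-1, Pow(-3, Rational(1, 2)))) = Add(2, Mul(-1, Mul(I, Pow(3, Rational(1, 2))))) = Add(2, Mul(-1, I, Pow(3, Rational(1, 2)))) ≈ Add(2.0000, Mul(-1.7320, I)))
Function('t')(g, b) = Pow(Add(2, g, Mul(-1, I, Pow(3, Rational(1, 2)))), 2) (Function('t')(g, b) = Pow(Add(g, Add(2, Mul(-1, I, Pow(3, Rational(1, 2))))), 2) = Pow(Add(2, g, Mul(-1, I, Pow(3, Rational(1, 2)))), 2))
Add(Mul(Function('t')(3, 3), 32), Function('x')(-6)) = Add(Mul(Pow(Add(2, 3, Mul(-1, I, Pow(3, Rational(1, 2)))), 2), 32), -6) = Add(Mul(Pow(Add(5, Mul(-1, I, Pow(3, Rational(1, 2)))), 2), 32), -6) = Add(Mul(32, Pow(Add(5, Mul(-1, I, Pow(3, Rational(1, 2)))), 2)), -6) = Add(-6, Mul(32, Pow(Add(5, Mul(-1, I, Pow(3, Rational(1, 2)))), 2)))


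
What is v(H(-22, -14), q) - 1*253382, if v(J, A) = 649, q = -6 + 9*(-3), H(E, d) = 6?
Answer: -252733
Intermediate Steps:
q = -33 (q = -6 - 27 = -33)
v(H(-22, -14), q) - 1*253382 = 649 - 1*253382 = 649 - 253382 = -252733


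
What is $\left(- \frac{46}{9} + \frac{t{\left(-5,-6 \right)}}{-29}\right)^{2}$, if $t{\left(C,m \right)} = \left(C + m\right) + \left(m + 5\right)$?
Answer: $\frac{1503076}{68121} \approx 22.065$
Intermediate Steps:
$t{\left(C,m \right)} = 5 + C + 2 m$ ($t{\left(C,m \right)} = \left(C + m\right) + \left(5 + m\right) = 5 + C + 2 m$)
$\left(- \frac{46}{9} + \frac{t{\left(-5,-6 \right)}}{-29}\right)^{2} = \left(- \frac{46}{9} + \frac{5 - 5 + 2 \left(-6\right)}{-29}\right)^{2} = \left(\left(-46\right) \frac{1}{9} + \left(5 - 5 - 12\right) \left(- \frac{1}{29}\right)\right)^{2} = \left(- \frac{46}{9} - - \frac{12}{29}\right)^{2} = \left(- \frac{46}{9} + \frac{12}{29}\right)^{2} = \left(- \frac{1226}{261}\right)^{2} = \frac{1503076}{68121}$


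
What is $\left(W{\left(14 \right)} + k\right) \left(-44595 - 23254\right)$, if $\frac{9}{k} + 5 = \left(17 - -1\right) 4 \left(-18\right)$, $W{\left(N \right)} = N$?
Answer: $- \frac{1235191045}{1301} \approx -9.4942 \cdot 10^{5}$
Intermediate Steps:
$k = - \frac{9}{1301}$ ($k = \frac{9}{-5 + \left(17 - -1\right) 4 \left(-18\right)} = \frac{9}{-5 + \left(17 + 1\right) 4 \left(-18\right)} = \frac{9}{-5 + 18 \cdot 4 \left(-18\right)} = \frac{9}{-5 + 72 \left(-18\right)} = \frac{9}{-5 - 1296} = \frac{9}{-1301} = 9 \left(- \frac{1}{1301}\right) = - \frac{9}{1301} \approx -0.0069178$)
$\left(W{\left(14 \right)} + k\right) \left(-44595 - 23254\right) = \left(14 - \frac{9}{1301}\right) \left(-44595 - 23254\right) = \frac{18205}{1301} \left(-67849\right) = - \frac{1235191045}{1301}$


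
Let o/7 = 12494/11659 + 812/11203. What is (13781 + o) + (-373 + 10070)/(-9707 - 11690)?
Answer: 38536058842290530/2794785780469 ≈ 13789.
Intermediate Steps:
o = 1046061730/130615777 (o = 7*(12494/11659 + 812/11203) = 7*(149437390/130615777) = 1046061730/130615777 ≈ 8.0087)
(13781 + o) + (-373 + 10070)/(-9707 - 11690) = (13781 + 1046061730/130615777) + (-373 + 10070)/(-9707 - 11690) = 1801062084567/130615777 + 9697/(-21397) = 1801062084567/130615777 + 9697*(-1/21397) = 1801062084567/130615777 - 9697/21397 = 38536058842290530/2794785780469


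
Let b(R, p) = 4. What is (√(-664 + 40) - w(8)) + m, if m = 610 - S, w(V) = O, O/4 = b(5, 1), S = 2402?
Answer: -1808 + 4*I*√39 ≈ -1808.0 + 24.98*I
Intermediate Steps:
O = 16 (O = 4*4 = 16)
w(V) = 16
m = -1792 (m = 610 - 1*2402 = 610 - 2402 = -1792)
(√(-664 + 40) - w(8)) + m = (√(-664 + 40) - 1*16) - 1792 = (√(-624) - 16) - 1792 = (4*I*√39 - 16) - 1792 = (-16 + 4*I*√39) - 1792 = -1808 + 4*I*√39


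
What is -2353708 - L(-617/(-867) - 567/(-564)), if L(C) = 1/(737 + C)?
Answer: -283405063546984/120407911 ≈ -2.3537e+6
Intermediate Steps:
-2353708 - L(-617/(-867) - 567/(-564)) = -2353708 - 1/(737 + (-617/(-867) - 567/(-564))) = -2353708 - 1/(737 + (-617*(-1/867) - 567*(-1/564))) = -2353708 - 1/(737 + (617/867 + 189/188)) = -2353708 - 1/(737 + 279859/162996) = -2353708 - 1/120407911/162996 = -2353708 - 1*162996/120407911 = -2353708 - 162996/120407911 = -283405063546984/120407911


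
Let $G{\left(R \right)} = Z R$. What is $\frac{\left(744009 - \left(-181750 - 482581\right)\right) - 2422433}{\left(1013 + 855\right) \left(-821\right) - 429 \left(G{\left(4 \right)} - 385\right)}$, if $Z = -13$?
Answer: $\frac{1014093}{1346155} \approx 0.75333$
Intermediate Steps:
$G{\left(R \right)} = - 13 R$
$\frac{\left(744009 - \left(-181750 - 482581\right)\right) - 2422433}{\left(1013 + 855\right) \left(-821\right) - 429 \left(G{\left(4 \right)} - 385\right)} = \frac{\left(744009 - \left(-181750 - 482581\right)\right) - 2422433}{\left(1013 + 855\right) \left(-821\right) - 429 \left(\left(-13\right) 4 - 385\right)} = \frac{\left(744009 - -664331\right) - 2422433}{1868 \left(-821\right) - 429 \left(-52 - 385\right)} = \frac{\left(744009 + 664331\right) - 2422433}{-1533628 - -187473} = \frac{1408340 - 2422433}{-1533628 + 187473} = - \frac{1014093}{-1346155} = \left(-1014093\right) \left(- \frac{1}{1346155}\right) = \frac{1014093}{1346155}$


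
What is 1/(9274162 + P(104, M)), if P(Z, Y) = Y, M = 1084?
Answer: 1/9275246 ≈ 1.0781e-7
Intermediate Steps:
1/(9274162 + P(104, M)) = 1/(9274162 + 1084) = 1/9275246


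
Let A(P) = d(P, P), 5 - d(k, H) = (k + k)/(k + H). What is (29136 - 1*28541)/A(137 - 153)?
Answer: 595/4 ≈ 148.75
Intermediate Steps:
d(k, H) = 5 - 2*k/(H + k) (d(k, H) = 5 - (k + k)/(k + H) = 5 - 2*k/(H + k))
A(P) = 4 (A(P) = (3*P + 5*P)/(P + P) = (8*P)/((2*P)) = (1/(2*P))*(8*P) = 4)
(29136 - 1*28541)/A(137 - 153) = (29136 - 1*28541)/4 = (29136 - 28541)*(¼) = 595*(¼) = 595/4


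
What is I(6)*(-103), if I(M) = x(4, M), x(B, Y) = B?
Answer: -412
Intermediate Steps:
I(M) = 4
I(6)*(-103) = 4*(-103) = -412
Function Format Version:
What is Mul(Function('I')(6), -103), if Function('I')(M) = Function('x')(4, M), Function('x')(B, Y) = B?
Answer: -412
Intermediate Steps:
Function('I')(M) = 4
Mul(Function('I')(6), -103) = Mul(4, -103) = -412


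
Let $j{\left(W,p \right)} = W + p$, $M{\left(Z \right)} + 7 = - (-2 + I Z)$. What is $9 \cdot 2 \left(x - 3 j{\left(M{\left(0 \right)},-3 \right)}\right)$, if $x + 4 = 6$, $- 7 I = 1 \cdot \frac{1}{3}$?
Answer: $468$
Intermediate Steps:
$I = - \frac{1}{21}$ ($I = - \frac{1 \cdot \frac{1}{3}}{7} = \left(- \frac{1}{7}\right) \frac{1}{3} = - \frac{1}{21} \approx -0.047619$)
$x = 2$ ($x = -4 + 6 = 2$)
$M{\left(Z \right)} = -5 + \frac{Z}{21}$ ($M{\left(Z \right)} = -7 - \left(-2 - \frac{Z}{21}\right) = -7 + \left(2 + \frac{Z}{21}\right) = -5 + \frac{Z}{21}$)
$9 \cdot 2 \left(x - 3 j{\left(M{\left(0 \right)},-3 \right)}\right) = 9 \cdot 2 \left(2 - 3 \left(\left(-5 + \frac{1}{21} \cdot 0\right) - 3\right)\right) = 18 \left(2 - 3 \left(\left(-5 + 0\right) - 3\right)\right) = 18 \left(2 - 3 \left(-5 - 3\right)\right) = 18 \left(2 - -24\right) = 18 \left(2 + 24\right) = 18 \cdot 26 = 468$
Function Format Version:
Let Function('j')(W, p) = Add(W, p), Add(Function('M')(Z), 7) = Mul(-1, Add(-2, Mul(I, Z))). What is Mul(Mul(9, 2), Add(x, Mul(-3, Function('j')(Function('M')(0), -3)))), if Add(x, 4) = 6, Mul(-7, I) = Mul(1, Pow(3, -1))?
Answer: 468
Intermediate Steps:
I = Rational(-1, 21) (I = Mul(Rational(-1, 7), Mul(1, Pow(3, -1))) = Mul(Rational(-1, 7), Mul(1, Rational(1, 3))) = Mul(Rational(-1, 7), Rational(1, 3)) = Rational(-1, 21) ≈ -0.047619)
x = 2 (x = Add(-4, 6) = 2)
Function('M')(Z) = Add(-5, Mul(Rational(1, 21), Z)) (Function('M')(Z) = Add(-7, Mul(-1, Add(-2, Mul(Rational(-1, 21), Z)))) = Add(-7, Add(2, Mul(Rational(1, 21), Z))) = Add(-5, Mul(Rational(1, 21), Z)))
Mul(Mul(9, 2), Add(x, Mul(-3, Function('j')(Function('M')(0), -3)))) = Mul(Mul(9, 2), Add(2, Mul(-3, Add(Add(-5, Mul(Rational(1, 21), 0)), -3)))) = Mul(18, Add(2, Mul(-3, Add(Add(-5, 0), -3)))) = Mul(18, Add(2, Mul(-3, Add(-5, -3)))) = Mul(18, Add(2, Mul(-3, -8))) = Mul(18, Add(2, 24)) = Mul(18, 26) = 468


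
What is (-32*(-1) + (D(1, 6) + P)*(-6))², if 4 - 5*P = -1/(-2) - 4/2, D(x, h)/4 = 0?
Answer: 16129/25 ≈ 645.16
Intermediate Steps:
D(x, h) = 0 (D(x, h) = 4*0 = 0)
P = 11/10 (P = ⅘ - (-1/(-2) - 4/2)/5 = ⅘ - (-1*(-½) - 4*½)/5 = ⅘ - (½ - 2)/5 = ⅘ - ⅕*(-3/2) = ⅘ + 3/10 = 11/10 ≈ 1.1000)
(-32*(-1) + (D(1, 6) + P)*(-6))² = (-32*(-1) + (0 + 11/10)*(-6))² = (32 + (11/10)*(-6))² = (32 - 33/5)² = (127/5)² = 16129/25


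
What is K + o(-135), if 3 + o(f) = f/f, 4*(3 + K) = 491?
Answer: 471/4 ≈ 117.75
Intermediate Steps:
K = 479/4 (K = -3 + (¼)*491 = -3 + 491/4 = 479/4 ≈ 119.75)
o(f) = -2 (o(f) = -3 + f/f = -3 + 1 = -2)
K + o(-135) = 479/4 - 2 = 471/4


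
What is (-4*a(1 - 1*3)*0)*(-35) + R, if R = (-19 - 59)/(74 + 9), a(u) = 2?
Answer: -78/83 ≈ -0.93976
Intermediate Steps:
R = -78/83 ≈ -0.93976
(-4*a(1 - 1*3)*0)*(-35) + R = (-4*2*0)*(-35) - 78/83 = -8*0*(-35) - 78/83 = 0*(-35) - 78/83 = 0 - 78/83 = -78/83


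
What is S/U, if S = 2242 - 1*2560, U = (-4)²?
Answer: -159/8 ≈ -19.875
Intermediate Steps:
U = 16
S = -318 (S = 2242 - 2560 = -318)
S/U = -318/16 = -318*1/16 = -159/8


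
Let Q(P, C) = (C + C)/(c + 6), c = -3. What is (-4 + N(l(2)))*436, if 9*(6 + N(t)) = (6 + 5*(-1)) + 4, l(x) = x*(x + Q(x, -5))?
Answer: -37060/9 ≈ -4117.8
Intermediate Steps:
Q(P, C) = 2*C/3 (Q(P, C) = (C + C)/(-3 + 6) = (2*C)/3 = (2*C)*(⅓) = 2*C/3)
l(x) = x*(-10/3 + x) (l(x) = x*(x + (⅔)*(-5)) = x*(x - 10/3) = x*(-10/3 + x))
N(t) = -49/9 (N(t) = -6 + ((6 + 5*(-1)) + 4)/9 = -6 + ((6 - 5) + 4)/9 = -6 + (1 + 4)/9 = -6 + (⅑)*5 = -6 + 5/9 = -49/9)
(-4 + N(l(2)))*436 = (-4 - 49/9)*436 = -85/9*436 = -37060/9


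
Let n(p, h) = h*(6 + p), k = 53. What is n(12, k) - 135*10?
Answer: -396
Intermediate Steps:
n(12, k) - 135*10 = 53*(6 + 12) - 135*10 = 53*18 - 1*1350 = 954 - 1350 = -396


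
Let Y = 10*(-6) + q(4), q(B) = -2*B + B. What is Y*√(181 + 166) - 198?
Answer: -198 - 64*√347 ≈ -1390.2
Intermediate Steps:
q(B) = -B
Y = -64 (Y = 10*(-6) - 1*4 = -60 - 4 = -64)
Y*√(181 + 166) - 198 = -64*√(181 + 166) - 198 = -64*√347 - 198 = -198 - 64*√347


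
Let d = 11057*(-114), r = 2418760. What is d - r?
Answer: -3679258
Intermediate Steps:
d = -1260498
d - r = -1260498 - 1*2418760 = -1260498 - 2418760 = -3679258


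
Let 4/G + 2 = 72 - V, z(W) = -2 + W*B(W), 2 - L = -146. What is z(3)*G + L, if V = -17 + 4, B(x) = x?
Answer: 12312/83 ≈ 148.34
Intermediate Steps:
L = 148 (L = 2 - 1*(-146) = 2 + 146 = 148)
V = -13
z(W) = -2 + W² (z(W) = -2 + W*W = -2 + W²)
G = 4/83 (G = 4/(-2 + (72 - 1*(-13))) = 4/(-2 + (72 + 13)) = 4/(-2 + 85) = 4/83 ≈ 0.048193)
z(3)*G + L = (-2 + 3²)*(4/83) + 148 = (-2 + 9)*(4/83) + 148 = 7*(4/83) + 148 = 28/83 + 148 = 12312/83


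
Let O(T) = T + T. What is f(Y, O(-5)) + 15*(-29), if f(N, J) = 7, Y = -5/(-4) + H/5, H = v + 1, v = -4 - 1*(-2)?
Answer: -428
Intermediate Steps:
v = -2 (v = -4 + 2 = -2)
H = -1 (H = -2 + 1 = -1)
O(T) = 2*T
Y = 21/20 (Y = -5/(-4) - 1/5 = -5*(-¼) - 1*⅕ = 5/4 - ⅕ = 21/20 ≈ 1.0500)
f(Y, O(-5)) + 15*(-29) = 7 + 15*(-29) = 7 - 435 = -428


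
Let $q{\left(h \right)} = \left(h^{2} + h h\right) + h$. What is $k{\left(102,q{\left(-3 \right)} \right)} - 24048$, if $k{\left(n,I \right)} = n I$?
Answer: $-22518$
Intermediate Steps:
$q{\left(h \right)} = h + 2 h^{2}$ ($q{\left(h \right)} = \left(h^{2} + h^{2}\right) + h = 2 h^{2} + h = h + 2 h^{2}$)
$k{\left(n,I \right)} = I n$
$k{\left(102,q{\left(-3 \right)} \right)} - 24048 = - 3 \left(1 + 2 \left(-3\right)\right) 102 - 24048 = - 3 \left(1 - 6\right) 102 - 24048 = \left(-3\right) \left(-5\right) 102 - 24048 = 15 \cdot 102 - 24048 = 1530 - 24048 = -22518$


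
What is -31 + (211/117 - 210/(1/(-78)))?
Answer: 1913044/117 ≈ 16351.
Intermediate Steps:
-31 + (211/117 - 210/(1/(-78))) = -31 + (211*(1/117) - 210/(-1/78)) = -31 + (211/117 - 210*(-78)) = -31 + (211/117 + 16380) = -31 + 1916671/117 = 1913044/117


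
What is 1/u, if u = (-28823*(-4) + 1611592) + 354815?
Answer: 1/2081699 ≈ 4.8038e-7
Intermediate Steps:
u = 2081699 (u = (115292 + 1611592) + 354815 = 1726884 + 354815 = 2081699)
1/u = 1/2081699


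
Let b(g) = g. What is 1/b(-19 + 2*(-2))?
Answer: -1/23 ≈ -0.043478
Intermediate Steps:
1/b(-19 + 2*(-2)) = 1/(-19 + 2*(-2)) = 1/(-19 - 4) = 1/(-23) = -1/23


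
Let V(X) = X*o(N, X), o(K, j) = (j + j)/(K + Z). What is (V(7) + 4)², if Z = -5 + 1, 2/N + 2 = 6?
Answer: 576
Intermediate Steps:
N = ½ (N = 2/(-2 + 6) = 2/4 = 2*(¼) = ½ ≈ 0.50000)
Z = -4
o(K, j) = 2*j/(-4 + K) (o(K, j) = (j + j)/(K - 4) = (2*j)/(-4 + K) = 2*j/(-4 + K))
V(X) = -4*X²/7 (V(X) = X*(2*X/(-4 + ½)) = X*(2*X/(-7/2)) = X*(2*X*(-2/7)) = X*(-4*X/7) = -4*X²/7)
(V(7) + 4)² = (-4/7*7² + 4)² = (-4/7*49 + 4)² = (-28 + 4)² = (-24)² = 576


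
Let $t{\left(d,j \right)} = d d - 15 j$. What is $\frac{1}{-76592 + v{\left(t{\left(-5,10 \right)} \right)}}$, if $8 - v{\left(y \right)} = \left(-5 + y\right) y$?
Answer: $- \frac{1}{92834} \approx -1.0772 \cdot 10^{-5}$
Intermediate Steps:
$t{\left(d,j \right)} = d^{2} - 15 j$
$v{\left(y \right)} = 8 - y \left(-5 + y\right)$ ($v{\left(y \right)} = 8 - \left(-5 + y\right) y = 8 - y \left(-5 + y\right)$)
$\frac{1}{-76592 + v{\left(t{\left(-5,10 \right)} \right)}} = \frac{1}{-76592 + \left(8 - \left(\left(-5\right)^{2} - 150\right)^{2} + 5 \left(\left(-5\right)^{2} - 150\right)\right)} = \frac{1}{-76592 + \left(8 - \left(25 - 150\right)^{2} + 5 \left(25 - 150\right)\right)} = \frac{1}{-76592 + \left(8 - \left(-125\right)^{2} + 5 \left(-125\right)\right)} = \frac{1}{-76592 - 16242} = \frac{1}{-92834} = - \frac{1}{92834}$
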